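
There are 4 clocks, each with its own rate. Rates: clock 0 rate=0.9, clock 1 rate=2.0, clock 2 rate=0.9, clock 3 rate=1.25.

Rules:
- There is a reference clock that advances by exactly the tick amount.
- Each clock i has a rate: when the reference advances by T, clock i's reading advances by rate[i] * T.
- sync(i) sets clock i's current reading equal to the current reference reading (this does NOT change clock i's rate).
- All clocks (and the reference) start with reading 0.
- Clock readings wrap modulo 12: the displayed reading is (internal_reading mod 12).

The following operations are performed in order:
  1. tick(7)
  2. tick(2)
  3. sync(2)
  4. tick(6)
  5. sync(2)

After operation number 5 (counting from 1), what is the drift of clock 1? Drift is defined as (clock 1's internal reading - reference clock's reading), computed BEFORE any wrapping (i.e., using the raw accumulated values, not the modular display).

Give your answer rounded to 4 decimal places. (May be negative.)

Answer: 15.0000

Derivation:
After op 1 tick(7): ref=7.0000 raw=[6.3000 14.0000 6.3000 8.7500]
After op 2 tick(2): ref=9.0000 raw=[8.1000 18.0000 8.1000 11.2500]
After op 3 sync(2): ref=9.0000 raw=[8.1000 18.0000 9.0000 11.2500]
After op 4 tick(6): ref=15.0000 raw=[13.5000 30.0000 14.4000 18.7500]
After op 5 sync(2): ref=15.0000 raw=[13.5000 30.0000 15.0000 18.7500]
Drift of clock 1 after op 5: 30.0000 - 15.0000 = 15.0000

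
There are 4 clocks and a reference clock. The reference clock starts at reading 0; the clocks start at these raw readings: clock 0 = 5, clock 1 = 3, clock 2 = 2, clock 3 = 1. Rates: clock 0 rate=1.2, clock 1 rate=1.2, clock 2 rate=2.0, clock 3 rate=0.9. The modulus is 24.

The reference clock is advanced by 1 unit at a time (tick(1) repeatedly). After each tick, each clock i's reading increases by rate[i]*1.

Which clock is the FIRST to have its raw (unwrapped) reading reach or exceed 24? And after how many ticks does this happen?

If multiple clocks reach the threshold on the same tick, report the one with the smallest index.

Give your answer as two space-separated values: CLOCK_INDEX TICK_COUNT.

clock 0: start=5, rate=1.2, needs 24-5 = 19; ticks = ceil(19/1.2) = ceil(15.8333) = 16; reading at tick 16 = 5 + 1.2*16 = 24.2000
clock 1: start=3, rate=1.2, needs 24-3 = 21; ticks = ceil(21/1.2) = ceil(17.5000) = 18; reading at tick 18 = 3 + 1.2*18 = 24.6000
clock 2: start=2, rate=2.0, needs 24-2 = 22; ticks = ceil(22/2.0) = ceil(11.0000) = 11; reading at tick 11 = 2 + 2.0*11 = 24.0000
clock 3: start=1, rate=0.9, needs 24-1 = 23; ticks = ceil(23/0.9) = ceil(25.5556) = 26; reading at tick 26 = 1 + 0.9*26 = 24.4000
Minimum tick count = 11; winners = [2]; smallest index = 2

Answer: 2 11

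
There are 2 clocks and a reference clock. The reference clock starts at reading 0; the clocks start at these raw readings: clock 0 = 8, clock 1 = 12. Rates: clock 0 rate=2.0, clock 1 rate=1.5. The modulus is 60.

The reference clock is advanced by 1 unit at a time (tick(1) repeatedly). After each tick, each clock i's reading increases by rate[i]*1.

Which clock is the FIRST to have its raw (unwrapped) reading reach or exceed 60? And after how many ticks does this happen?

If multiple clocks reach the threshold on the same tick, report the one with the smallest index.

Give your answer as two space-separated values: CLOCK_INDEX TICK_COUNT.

clock 0: start=8, rate=2.0, needs 60-8 = 52; ticks = ceil(52/2.0) = ceil(26.0000) = 26; reading at tick 26 = 8 + 2.0*26 = 60.0000
clock 1: start=12, rate=1.5, needs 60-12 = 48; ticks = ceil(48/1.5) = ceil(32.0000) = 32; reading at tick 32 = 12 + 1.5*32 = 60.0000
Minimum tick count = 26; winners = [0]; smallest index = 0

Answer: 0 26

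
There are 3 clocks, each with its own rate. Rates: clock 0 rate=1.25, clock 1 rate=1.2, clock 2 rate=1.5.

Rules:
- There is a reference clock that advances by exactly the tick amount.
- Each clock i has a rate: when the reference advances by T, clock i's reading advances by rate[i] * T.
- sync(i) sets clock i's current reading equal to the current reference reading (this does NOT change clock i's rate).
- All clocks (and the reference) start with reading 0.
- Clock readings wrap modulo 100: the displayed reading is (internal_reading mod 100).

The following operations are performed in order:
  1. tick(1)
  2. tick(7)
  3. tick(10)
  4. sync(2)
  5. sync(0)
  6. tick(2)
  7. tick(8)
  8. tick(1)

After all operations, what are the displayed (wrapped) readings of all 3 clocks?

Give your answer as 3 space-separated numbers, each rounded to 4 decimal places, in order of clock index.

Answer: 31.7500 34.8000 34.5000

Derivation:
After op 1 tick(1): ref=1.0000 raw=[1.2500 1.2000 1.5000]
After op 2 tick(7): ref=8.0000 raw=[10.0000 9.6000 12.0000]
After op 3 tick(10): ref=18.0000 raw=[22.5000 21.6000 27.0000]
After op 4 sync(2): ref=18.0000 raw=[22.5000 21.6000 18.0000]
After op 5 sync(0): ref=18.0000 raw=[18.0000 21.6000 18.0000]
After op 6 tick(2): ref=20.0000 raw=[20.5000 24.0000 21.0000]
After op 7 tick(8): ref=28.0000 raw=[30.5000 33.6000 33.0000]
After op 8 tick(1): ref=29.0000 raw=[31.7500 34.8000 34.5000]
Wrap final raw readings (mod 100): 31.7500 mod 100 = 31.7500; 34.8000 mod 100 = 34.8000; 34.5000 mod 100 = 34.5000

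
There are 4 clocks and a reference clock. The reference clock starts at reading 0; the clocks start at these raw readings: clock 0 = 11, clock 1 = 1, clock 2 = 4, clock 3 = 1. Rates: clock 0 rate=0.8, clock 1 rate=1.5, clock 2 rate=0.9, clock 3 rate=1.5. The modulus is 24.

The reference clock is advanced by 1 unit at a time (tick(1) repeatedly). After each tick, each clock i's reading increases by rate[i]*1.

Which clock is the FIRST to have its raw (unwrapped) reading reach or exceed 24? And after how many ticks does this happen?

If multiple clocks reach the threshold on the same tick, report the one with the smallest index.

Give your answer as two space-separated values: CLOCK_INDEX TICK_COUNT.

clock 0: start=11, rate=0.8, needs 24-11 = 13; ticks = ceil(13/0.8) = ceil(16.2500) = 17; reading at tick 17 = 11 + 0.8*17 = 24.6000
clock 1: start=1, rate=1.5, needs 24-1 = 23; ticks = ceil(23/1.5) = ceil(15.3333) = 16; reading at tick 16 = 1 + 1.5*16 = 25.0000
clock 2: start=4, rate=0.9, needs 24-4 = 20; ticks = ceil(20/0.9) = ceil(22.2222) = 23; reading at tick 23 = 4 + 0.9*23 = 24.7000
clock 3: start=1, rate=1.5, needs 24-1 = 23; ticks = ceil(23/1.5) = ceil(15.3333) = 16; reading at tick 16 = 1 + 1.5*16 = 25.0000
Minimum tick count = 16; winners = [1, 3]; smallest index = 1

Answer: 1 16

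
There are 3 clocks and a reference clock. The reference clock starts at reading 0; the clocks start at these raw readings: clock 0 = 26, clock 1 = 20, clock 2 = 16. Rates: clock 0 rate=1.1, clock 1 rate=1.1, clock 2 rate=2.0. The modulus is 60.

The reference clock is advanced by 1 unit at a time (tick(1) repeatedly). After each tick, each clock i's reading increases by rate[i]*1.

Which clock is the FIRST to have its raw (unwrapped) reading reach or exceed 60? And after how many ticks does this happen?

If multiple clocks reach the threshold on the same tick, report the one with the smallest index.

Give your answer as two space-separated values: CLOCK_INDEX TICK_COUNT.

clock 0: start=26, rate=1.1, needs 60-26 = 34; ticks = ceil(34/1.1) = ceil(30.9091) = 31; reading at tick 31 = 26 + 1.1*31 = 60.1000
clock 1: start=20, rate=1.1, needs 60-20 = 40; ticks = ceil(40/1.1) = ceil(36.3636) = 37; reading at tick 37 = 20 + 1.1*37 = 60.7000
clock 2: start=16, rate=2.0, needs 60-16 = 44; ticks = ceil(44/2.0) = ceil(22.0000) = 22; reading at tick 22 = 16 + 2.0*22 = 60.0000
Minimum tick count = 22; winners = [2]; smallest index = 2

Answer: 2 22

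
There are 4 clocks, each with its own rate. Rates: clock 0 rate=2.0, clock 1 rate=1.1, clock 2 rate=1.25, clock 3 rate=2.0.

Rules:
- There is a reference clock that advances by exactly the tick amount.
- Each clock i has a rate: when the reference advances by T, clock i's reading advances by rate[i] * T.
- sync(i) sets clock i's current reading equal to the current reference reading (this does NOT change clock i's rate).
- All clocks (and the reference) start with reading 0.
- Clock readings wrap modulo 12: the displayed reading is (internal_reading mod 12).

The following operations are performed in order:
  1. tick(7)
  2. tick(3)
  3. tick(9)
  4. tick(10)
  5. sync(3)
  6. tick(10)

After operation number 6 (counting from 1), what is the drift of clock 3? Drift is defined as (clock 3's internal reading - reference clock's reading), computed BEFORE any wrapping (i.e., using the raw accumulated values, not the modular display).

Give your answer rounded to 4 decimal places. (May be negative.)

After op 1 tick(7): ref=7.0000 raw=[14.0000 7.7000 8.7500 14.0000]
After op 2 tick(3): ref=10.0000 raw=[20.0000 11.0000 12.5000 20.0000]
After op 3 tick(9): ref=19.0000 raw=[38.0000 20.9000 23.7500 38.0000]
After op 4 tick(10): ref=29.0000 raw=[58.0000 31.9000 36.2500 58.0000]
After op 5 sync(3): ref=29.0000 raw=[58.0000 31.9000 36.2500 29.0000]
After op 6 tick(10): ref=39.0000 raw=[78.0000 42.9000 48.7500 49.0000]
Drift of clock 3 after op 6: 49.0000 - 39.0000 = 10.0000

Answer: 10.0000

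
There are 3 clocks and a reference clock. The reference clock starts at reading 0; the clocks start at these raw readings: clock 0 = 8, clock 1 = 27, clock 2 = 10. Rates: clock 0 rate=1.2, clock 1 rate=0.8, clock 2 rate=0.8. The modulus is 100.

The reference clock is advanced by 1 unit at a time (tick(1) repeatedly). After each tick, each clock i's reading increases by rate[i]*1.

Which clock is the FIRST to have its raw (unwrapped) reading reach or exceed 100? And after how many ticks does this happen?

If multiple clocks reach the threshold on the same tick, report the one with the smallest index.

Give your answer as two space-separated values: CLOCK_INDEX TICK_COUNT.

clock 0: start=8, rate=1.2, needs 100-8 = 92; ticks = ceil(92/1.2) = ceil(76.6667) = 77; reading at tick 77 = 8 + 1.2*77 = 100.4000
clock 1: start=27, rate=0.8, needs 100-27 = 73; ticks = ceil(73/0.8) = ceil(91.2500) = 92; reading at tick 92 = 27 + 0.8*92 = 100.6000
clock 2: start=10, rate=0.8, needs 100-10 = 90; ticks = ceil(90/0.8) = ceil(112.5000) = 113; reading at tick 113 = 10 + 0.8*113 = 100.4000
Minimum tick count = 77; winners = [0]; smallest index = 0

Answer: 0 77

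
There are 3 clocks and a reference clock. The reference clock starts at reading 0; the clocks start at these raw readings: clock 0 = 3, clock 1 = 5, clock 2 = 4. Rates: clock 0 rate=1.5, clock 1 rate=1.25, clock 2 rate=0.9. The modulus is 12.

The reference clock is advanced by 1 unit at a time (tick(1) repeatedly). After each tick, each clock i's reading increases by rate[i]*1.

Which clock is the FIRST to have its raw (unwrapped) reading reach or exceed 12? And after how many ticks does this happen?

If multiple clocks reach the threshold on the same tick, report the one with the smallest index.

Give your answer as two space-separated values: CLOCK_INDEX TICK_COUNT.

clock 0: start=3, rate=1.5, needs 12-3 = 9; ticks = ceil(9/1.5) = ceil(6.0000) = 6; reading at tick 6 = 3 + 1.5*6 = 12.0000
clock 1: start=5, rate=1.25, needs 12-5 = 7; ticks = ceil(7/1.25) = ceil(5.6000) = 6; reading at tick 6 = 5 + 1.25*6 = 12.5000
clock 2: start=4, rate=0.9, needs 12-4 = 8; ticks = ceil(8/0.9) = ceil(8.8889) = 9; reading at tick 9 = 4 + 0.9*9 = 12.1000
Minimum tick count = 6; winners = [0, 1]; smallest index = 0

Answer: 0 6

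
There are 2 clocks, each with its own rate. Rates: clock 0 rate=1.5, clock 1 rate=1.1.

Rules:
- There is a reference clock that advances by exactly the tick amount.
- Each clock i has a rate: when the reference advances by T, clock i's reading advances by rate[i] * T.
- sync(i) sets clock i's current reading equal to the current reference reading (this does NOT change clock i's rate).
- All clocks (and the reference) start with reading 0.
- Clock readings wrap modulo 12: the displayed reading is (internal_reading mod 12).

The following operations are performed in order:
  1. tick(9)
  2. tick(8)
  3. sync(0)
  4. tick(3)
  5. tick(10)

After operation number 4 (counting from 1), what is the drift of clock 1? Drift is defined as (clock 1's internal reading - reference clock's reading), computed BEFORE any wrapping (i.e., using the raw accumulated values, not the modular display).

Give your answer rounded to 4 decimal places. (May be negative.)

Answer: 2.0000

Derivation:
After op 1 tick(9): ref=9.0000 raw=[13.5000 9.9000]
After op 2 tick(8): ref=17.0000 raw=[25.5000 18.7000]
After op 3 sync(0): ref=17.0000 raw=[17.0000 18.7000]
After op 4 tick(3): ref=20.0000 raw=[21.5000 22.0000]
Drift of clock 1 after op 4: 22.0000 - 20.0000 = 2.0000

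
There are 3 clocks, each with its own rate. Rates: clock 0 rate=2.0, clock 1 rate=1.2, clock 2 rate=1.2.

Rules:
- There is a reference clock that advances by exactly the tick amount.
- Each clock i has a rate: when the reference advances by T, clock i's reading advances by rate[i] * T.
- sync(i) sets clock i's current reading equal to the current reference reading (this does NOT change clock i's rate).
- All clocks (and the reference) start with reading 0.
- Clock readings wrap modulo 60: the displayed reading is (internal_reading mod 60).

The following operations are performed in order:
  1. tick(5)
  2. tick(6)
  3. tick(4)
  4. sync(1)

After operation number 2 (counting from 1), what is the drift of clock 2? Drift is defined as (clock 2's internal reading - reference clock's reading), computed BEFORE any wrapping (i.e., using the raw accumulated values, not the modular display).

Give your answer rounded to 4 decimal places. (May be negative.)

After op 1 tick(5): ref=5.0000 raw=[10.0000 6.0000 6.0000]
After op 2 tick(6): ref=11.0000 raw=[22.0000 13.2000 13.2000]
Drift of clock 2 after op 2: 13.2000 - 11.0000 = 2.2000

Answer: 2.2000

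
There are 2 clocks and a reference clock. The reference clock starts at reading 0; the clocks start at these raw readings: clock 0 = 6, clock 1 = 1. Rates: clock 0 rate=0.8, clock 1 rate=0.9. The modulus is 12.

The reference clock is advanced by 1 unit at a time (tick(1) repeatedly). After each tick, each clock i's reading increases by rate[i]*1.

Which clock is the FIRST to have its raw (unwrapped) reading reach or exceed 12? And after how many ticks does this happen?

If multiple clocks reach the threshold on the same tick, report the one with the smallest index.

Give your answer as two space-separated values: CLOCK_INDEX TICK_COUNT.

Answer: 0 8

Derivation:
clock 0: start=6, rate=0.8, needs 12-6 = 6; ticks = ceil(6/0.8) = ceil(7.5000) = 8; reading at tick 8 = 6 + 0.8*8 = 12.4000
clock 1: start=1, rate=0.9, needs 12-1 = 11; ticks = ceil(11/0.9) = ceil(12.2222) = 13; reading at tick 13 = 1 + 0.9*13 = 12.7000
Minimum tick count = 8; winners = [0]; smallest index = 0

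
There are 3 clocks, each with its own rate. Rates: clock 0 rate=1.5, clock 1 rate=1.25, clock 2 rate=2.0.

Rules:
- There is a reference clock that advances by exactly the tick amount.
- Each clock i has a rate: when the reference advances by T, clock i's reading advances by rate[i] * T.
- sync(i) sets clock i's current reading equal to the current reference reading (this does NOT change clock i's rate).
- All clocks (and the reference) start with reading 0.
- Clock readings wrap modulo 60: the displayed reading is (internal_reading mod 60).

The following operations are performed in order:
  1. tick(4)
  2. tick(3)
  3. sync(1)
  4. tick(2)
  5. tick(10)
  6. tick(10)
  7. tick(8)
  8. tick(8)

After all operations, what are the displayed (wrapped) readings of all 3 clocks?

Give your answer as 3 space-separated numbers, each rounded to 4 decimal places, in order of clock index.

Answer: 7.5000 54.5000 30.0000

Derivation:
After op 1 tick(4): ref=4.0000 raw=[6.0000 5.0000 8.0000]
After op 2 tick(3): ref=7.0000 raw=[10.5000 8.7500 14.0000]
After op 3 sync(1): ref=7.0000 raw=[10.5000 7.0000 14.0000]
After op 4 tick(2): ref=9.0000 raw=[13.5000 9.5000 18.0000]
After op 5 tick(10): ref=19.0000 raw=[28.5000 22.0000 38.0000]
After op 6 tick(10): ref=29.0000 raw=[43.5000 34.5000 58.0000]
After op 7 tick(8): ref=37.0000 raw=[55.5000 44.5000 74.0000]
After op 8 tick(8): ref=45.0000 raw=[67.5000 54.5000 90.0000]
Wrap final raw readings (mod 60): 67.5000 mod 60 = 7.5000; 54.5000 mod 60 = 54.5000; 90.0000 mod 60 = 30.0000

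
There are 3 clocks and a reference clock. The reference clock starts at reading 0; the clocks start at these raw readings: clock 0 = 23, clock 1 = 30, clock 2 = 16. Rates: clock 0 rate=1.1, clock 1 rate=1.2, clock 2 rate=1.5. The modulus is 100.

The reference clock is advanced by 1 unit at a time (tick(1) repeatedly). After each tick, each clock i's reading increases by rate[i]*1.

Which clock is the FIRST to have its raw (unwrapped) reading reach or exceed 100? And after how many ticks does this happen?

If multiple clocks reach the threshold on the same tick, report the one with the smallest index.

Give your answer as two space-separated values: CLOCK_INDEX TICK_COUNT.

Answer: 2 56

Derivation:
clock 0: start=23, rate=1.1, needs 100-23 = 77; ticks = ceil(77/1.1) = ceil(70.0000) = 70; reading at tick 70 = 23 + 1.1*70 = 100.0000
clock 1: start=30, rate=1.2, needs 100-30 = 70; ticks = ceil(70/1.2) = ceil(58.3333) = 59; reading at tick 59 = 30 + 1.2*59 = 100.8000
clock 2: start=16, rate=1.5, needs 100-16 = 84; ticks = ceil(84/1.5) = ceil(56.0000) = 56; reading at tick 56 = 16 + 1.5*56 = 100.0000
Minimum tick count = 56; winners = [2]; smallest index = 2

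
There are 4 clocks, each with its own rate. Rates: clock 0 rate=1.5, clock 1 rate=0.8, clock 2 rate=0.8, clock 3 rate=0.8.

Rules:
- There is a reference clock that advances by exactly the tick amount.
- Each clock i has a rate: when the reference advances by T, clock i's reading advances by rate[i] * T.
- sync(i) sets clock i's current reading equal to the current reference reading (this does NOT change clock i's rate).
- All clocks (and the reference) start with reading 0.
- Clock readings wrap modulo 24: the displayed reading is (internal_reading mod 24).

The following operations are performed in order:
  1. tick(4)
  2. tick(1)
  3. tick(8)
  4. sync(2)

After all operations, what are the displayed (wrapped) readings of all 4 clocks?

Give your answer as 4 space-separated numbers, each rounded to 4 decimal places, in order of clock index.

Answer: 19.5000 10.4000 13.0000 10.4000

Derivation:
After op 1 tick(4): ref=4.0000 raw=[6.0000 3.2000 3.2000 3.2000]
After op 2 tick(1): ref=5.0000 raw=[7.5000 4.0000 4.0000 4.0000]
After op 3 tick(8): ref=13.0000 raw=[19.5000 10.4000 10.4000 10.4000]
After op 4 sync(2): ref=13.0000 raw=[19.5000 10.4000 13.0000 10.4000]
Wrap final raw readings (mod 24): 19.5000 mod 24 = 19.5000; 10.4000 mod 24 = 10.4000; 13.0000 mod 24 = 13.0000; 10.4000 mod 24 = 10.4000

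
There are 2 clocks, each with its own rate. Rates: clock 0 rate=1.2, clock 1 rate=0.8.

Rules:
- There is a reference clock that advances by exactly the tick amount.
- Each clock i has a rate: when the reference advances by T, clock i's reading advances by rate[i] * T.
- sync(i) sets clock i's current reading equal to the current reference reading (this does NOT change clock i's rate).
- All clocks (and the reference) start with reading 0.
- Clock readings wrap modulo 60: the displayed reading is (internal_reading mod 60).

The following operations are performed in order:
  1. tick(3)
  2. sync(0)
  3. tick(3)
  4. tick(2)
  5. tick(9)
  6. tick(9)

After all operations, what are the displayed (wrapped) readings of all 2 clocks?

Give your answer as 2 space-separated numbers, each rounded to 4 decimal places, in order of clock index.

Answer: 30.6000 20.8000

Derivation:
After op 1 tick(3): ref=3.0000 raw=[3.6000 2.4000]
After op 2 sync(0): ref=3.0000 raw=[3.0000 2.4000]
After op 3 tick(3): ref=6.0000 raw=[6.6000 4.8000]
After op 4 tick(2): ref=8.0000 raw=[9.0000 6.4000]
After op 5 tick(9): ref=17.0000 raw=[19.8000 13.6000]
After op 6 tick(9): ref=26.0000 raw=[30.6000 20.8000]
Wrap final raw readings (mod 60): 30.6000 mod 60 = 30.6000; 20.8000 mod 60 = 20.8000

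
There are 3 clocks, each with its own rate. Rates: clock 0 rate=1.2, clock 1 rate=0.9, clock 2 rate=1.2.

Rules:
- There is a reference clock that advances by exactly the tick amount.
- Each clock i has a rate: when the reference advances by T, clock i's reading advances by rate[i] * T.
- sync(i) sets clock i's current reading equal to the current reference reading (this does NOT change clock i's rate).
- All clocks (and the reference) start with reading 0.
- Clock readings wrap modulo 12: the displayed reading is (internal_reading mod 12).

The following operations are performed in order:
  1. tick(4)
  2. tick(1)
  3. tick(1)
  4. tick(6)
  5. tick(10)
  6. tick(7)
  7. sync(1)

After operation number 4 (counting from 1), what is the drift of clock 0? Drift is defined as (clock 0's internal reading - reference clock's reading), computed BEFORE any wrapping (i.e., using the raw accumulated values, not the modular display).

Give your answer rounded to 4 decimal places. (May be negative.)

After op 1 tick(4): ref=4.0000 raw=[4.8000 3.6000 4.8000]
After op 2 tick(1): ref=5.0000 raw=[6.0000 4.5000 6.0000]
After op 3 tick(1): ref=6.0000 raw=[7.2000 5.4000 7.2000]
After op 4 tick(6): ref=12.0000 raw=[14.4000 10.8000 14.4000]
Drift of clock 0 after op 4: 14.4000 - 12.0000 = 2.4000

Answer: 2.4000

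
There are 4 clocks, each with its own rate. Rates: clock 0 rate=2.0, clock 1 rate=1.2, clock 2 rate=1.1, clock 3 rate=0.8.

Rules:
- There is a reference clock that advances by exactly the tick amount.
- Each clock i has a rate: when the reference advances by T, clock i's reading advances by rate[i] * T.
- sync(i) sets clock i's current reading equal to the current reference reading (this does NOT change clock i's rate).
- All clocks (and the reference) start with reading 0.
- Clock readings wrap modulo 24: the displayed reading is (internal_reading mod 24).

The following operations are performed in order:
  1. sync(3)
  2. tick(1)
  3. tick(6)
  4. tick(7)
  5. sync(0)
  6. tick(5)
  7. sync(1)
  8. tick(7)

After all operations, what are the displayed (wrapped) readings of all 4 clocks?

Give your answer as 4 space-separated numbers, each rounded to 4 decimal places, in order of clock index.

Answer: 14.0000 3.4000 4.6000 20.8000

Derivation:
After op 1 sync(3): ref=0.0000 raw=[0.0000 0.0000 0.0000 0.0000]
After op 2 tick(1): ref=1.0000 raw=[2.0000 1.2000 1.1000 0.8000]
After op 3 tick(6): ref=7.0000 raw=[14.0000 8.4000 7.7000 5.6000]
After op 4 tick(7): ref=14.0000 raw=[28.0000 16.8000 15.4000 11.2000]
After op 5 sync(0): ref=14.0000 raw=[14.0000 16.8000 15.4000 11.2000]
After op 6 tick(5): ref=19.0000 raw=[24.0000 22.8000 20.9000 15.2000]
After op 7 sync(1): ref=19.0000 raw=[24.0000 19.0000 20.9000 15.2000]
After op 8 tick(7): ref=26.0000 raw=[38.0000 27.4000 28.6000 20.8000]
Wrap final raw readings (mod 24): 38.0000 mod 24 = 14.0000; 27.4000 mod 24 = 3.4000; 28.6000 mod 24 = 4.6000; 20.8000 mod 24 = 20.8000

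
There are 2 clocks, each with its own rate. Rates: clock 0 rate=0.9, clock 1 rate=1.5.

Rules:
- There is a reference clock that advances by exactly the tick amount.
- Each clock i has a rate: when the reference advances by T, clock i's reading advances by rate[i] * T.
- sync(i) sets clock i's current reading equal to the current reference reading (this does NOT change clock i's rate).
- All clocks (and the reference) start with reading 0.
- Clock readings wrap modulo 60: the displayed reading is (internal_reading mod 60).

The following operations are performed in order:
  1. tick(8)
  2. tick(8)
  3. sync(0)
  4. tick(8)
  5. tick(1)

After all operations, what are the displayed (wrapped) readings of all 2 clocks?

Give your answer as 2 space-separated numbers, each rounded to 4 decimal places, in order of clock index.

After op 1 tick(8): ref=8.0000 raw=[7.2000 12.0000]
After op 2 tick(8): ref=16.0000 raw=[14.4000 24.0000]
After op 3 sync(0): ref=16.0000 raw=[16.0000 24.0000]
After op 4 tick(8): ref=24.0000 raw=[23.2000 36.0000]
After op 5 tick(1): ref=25.0000 raw=[24.1000 37.5000]
Wrap final raw readings (mod 60): 24.1000 mod 60 = 24.1000; 37.5000 mod 60 = 37.5000

Answer: 24.1000 37.5000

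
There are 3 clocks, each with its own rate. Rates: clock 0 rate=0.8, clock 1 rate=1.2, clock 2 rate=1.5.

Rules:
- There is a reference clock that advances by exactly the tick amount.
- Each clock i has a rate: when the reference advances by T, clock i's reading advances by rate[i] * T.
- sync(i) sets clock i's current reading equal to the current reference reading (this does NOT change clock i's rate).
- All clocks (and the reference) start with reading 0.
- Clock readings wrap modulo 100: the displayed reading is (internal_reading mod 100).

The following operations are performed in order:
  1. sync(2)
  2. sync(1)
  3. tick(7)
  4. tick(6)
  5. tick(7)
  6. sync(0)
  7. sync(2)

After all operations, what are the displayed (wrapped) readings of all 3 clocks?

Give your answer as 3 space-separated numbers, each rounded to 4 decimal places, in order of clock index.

Answer: 20.0000 24.0000 20.0000

Derivation:
After op 1 sync(2): ref=0.0000 raw=[0.0000 0.0000 0.0000]
After op 2 sync(1): ref=0.0000 raw=[0.0000 0.0000 0.0000]
After op 3 tick(7): ref=7.0000 raw=[5.6000 8.4000 10.5000]
After op 4 tick(6): ref=13.0000 raw=[10.4000 15.6000 19.5000]
After op 5 tick(7): ref=20.0000 raw=[16.0000 24.0000 30.0000]
After op 6 sync(0): ref=20.0000 raw=[20.0000 24.0000 30.0000]
After op 7 sync(2): ref=20.0000 raw=[20.0000 24.0000 20.0000]
Wrap final raw readings (mod 100): 20.0000 mod 100 = 20.0000; 24.0000 mod 100 = 24.0000; 20.0000 mod 100 = 20.0000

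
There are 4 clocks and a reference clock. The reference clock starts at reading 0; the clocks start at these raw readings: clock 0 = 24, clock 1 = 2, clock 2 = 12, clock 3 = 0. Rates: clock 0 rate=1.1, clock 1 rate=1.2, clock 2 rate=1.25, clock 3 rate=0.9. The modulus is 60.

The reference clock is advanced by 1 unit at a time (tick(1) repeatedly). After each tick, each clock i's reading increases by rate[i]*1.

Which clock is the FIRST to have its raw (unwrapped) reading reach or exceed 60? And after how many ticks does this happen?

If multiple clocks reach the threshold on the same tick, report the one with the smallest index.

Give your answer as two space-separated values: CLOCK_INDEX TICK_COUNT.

clock 0: start=24, rate=1.1, needs 60-24 = 36; ticks = ceil(36/1.1) = ceil(32.7273) = 33; reading at tick 33 = 24 + 1.1*33 = 60.3000
clock 1: start=2, rate=1.2, needs 60-2 = 58; ticks = ceil(58/1.2) = ceil(48.3333) = 49; reading at tick 49 = 2 + 1.2*49 = 60.8000
clock 2: start=12, rate=1.25, needs 60-12 = 48; ticks = ceil(48/1.25) = ceil(38.4000) = 39; reading at tick 39 = 12 + 1.25*39 = 60.7500
clock 3: start=0, rate=0.9, needs 60-0 = 60; ticks = ceil(60/0.9) = ceil(66.6667) = 67; reading at tick 67 = 0 + 0.9*67 = 60.3000
Minimum tick count = 33; winners = [0]; smallest index = 0

Answer: 0 33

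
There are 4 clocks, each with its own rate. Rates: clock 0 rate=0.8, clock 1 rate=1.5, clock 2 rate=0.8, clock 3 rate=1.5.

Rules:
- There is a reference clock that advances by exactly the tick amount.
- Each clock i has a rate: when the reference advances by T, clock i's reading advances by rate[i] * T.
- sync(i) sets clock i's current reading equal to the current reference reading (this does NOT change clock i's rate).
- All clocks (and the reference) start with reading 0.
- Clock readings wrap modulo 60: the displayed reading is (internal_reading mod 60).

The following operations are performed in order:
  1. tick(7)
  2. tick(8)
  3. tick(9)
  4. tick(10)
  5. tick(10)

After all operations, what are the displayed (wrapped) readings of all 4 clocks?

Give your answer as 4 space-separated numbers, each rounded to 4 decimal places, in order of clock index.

Answer: 35.2000 6.0000 35.2000 6.0000

Derivation:
After op 1 tick(7): ref=7.0000 raw=[5.6000 10.5000 5.6000 10.5000]
After op 2 tick(8): ref=15.0000 raw=[12.0000 22.5000 12.0000 22.5000]
After op 3 tick(9): ref=24.0000 raw=[19.2000 36.0000 19.2000 36.0000]
After op 4 tick(10): ref=34.0000 raw=[27.2000 51.0000 27.2000 51.0000]
After op 5 tick(10): ref=44.0000 raw=[35.2000 66.0000 35.2000 66.0000]
Wrap final raw readings (mod 60): 35.2000 mod 60 = 35.2000; 66.0000 mod 60 = 6.0000; 35.2000 mod 60 = 35.2000; 66.0000 mod 60 = 6.0000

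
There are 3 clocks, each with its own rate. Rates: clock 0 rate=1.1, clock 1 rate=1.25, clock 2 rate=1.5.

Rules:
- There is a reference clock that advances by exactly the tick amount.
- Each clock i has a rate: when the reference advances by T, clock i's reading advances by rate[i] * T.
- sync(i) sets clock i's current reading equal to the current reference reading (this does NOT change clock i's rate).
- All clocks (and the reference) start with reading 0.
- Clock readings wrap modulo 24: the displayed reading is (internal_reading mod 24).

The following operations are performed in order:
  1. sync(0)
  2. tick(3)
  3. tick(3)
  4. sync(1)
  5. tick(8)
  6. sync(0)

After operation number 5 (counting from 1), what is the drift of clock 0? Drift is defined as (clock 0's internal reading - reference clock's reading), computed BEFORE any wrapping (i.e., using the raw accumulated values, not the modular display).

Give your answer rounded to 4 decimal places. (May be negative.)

Answer: 1.4000

Derivation:
After op 1 sync(0): ref=0.0000 raw=[0.0000 0.0000 0.0000]
After op 2 tick(3): ref=3.0000 raw=[3.3000 3.7500 4.5000]
After op 3 tick(3): ref=6.0000 raw=[6.6000 7.5000 9.0000]
After op 4 sync(1): ref=6.0000 raw=[6.6000 6.0000 9.0000]
After op 5 tick(8): ref=14.0000 raw=[15.4000 16.0000 21.0000]
Drift of clock 0 after op 5: 15.4000 - 14.0000 = 1.4000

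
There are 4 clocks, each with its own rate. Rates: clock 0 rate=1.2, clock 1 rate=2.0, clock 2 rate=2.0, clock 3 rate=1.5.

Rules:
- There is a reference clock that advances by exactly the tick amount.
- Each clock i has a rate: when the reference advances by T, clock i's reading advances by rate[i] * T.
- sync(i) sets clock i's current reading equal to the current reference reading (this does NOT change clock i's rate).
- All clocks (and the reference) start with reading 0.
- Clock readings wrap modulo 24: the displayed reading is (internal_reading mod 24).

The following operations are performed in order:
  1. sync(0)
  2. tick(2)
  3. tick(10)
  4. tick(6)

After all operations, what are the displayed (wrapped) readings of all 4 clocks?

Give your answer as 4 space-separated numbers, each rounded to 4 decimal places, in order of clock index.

Answer: 21.6000 12.0000 12.0000 3.0000

Derivation:
After op 1 sync(0): ref=0.0000 raw=[0.0000 0.0000 0.0000 0.0000]
After op 2 tick(2): ref=2.0000 raw=[2.4000 4.0000 4.0000 3.0000]
After op 3 tick(10): ref=12.0000 raw=[14.4000 24.0000 24.0000 18.0000]
After op 4 tick(6): ref=18.0000 raw=[21.6000 36.0000 36.0000 27.0000]
Wrap final raw readings (mod 24): 21.6000 mod 24 = 21.6000; 36.0000 mod 24 = 12.0000; 36.0000 mod 24 = 12.0000; 27.0000 mod 24 = 3.0000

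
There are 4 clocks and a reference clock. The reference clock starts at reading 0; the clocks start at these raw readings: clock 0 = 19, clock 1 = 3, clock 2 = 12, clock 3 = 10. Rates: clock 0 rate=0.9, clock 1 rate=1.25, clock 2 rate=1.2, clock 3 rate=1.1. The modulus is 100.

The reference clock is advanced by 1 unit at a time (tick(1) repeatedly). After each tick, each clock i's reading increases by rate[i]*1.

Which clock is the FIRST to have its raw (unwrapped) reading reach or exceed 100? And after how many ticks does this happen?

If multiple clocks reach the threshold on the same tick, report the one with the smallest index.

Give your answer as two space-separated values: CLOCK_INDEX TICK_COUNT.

Answer: 2 74

Derivation:
clock 0: start=19, rate=0.9, needs 100-19 = 81; ticks = ceil(81/0.9) = ceil(90.0000) = 90; reading at tick 90 = 19 + 0.9*90 = 100.0000
clock 1: start=3, rate=1.25, needs 100-3 = 97; ticks = ceil(97/1.25) = ceil(77.6000) = 78; reading at tick 78 = 3 + 1.25*78 = 100.5000
clock 2: start=12, rate=1.2, needs 100-12 = 88; ticks = ceil(88/1.2) = ceil(73.3333) = 74; reading at tick 74 = 12 + 1.2*74 = 100.8000
clock 3: start=10, rate=1.1, needs 100-10 = 90; ticks = ceil(90/1.1) = ceil(81.8182) = 82; reading at tick 82 = 10 + 1.1*82 = 100.2000
Minimum tick count = 74; winners = [2]; smallest index = 2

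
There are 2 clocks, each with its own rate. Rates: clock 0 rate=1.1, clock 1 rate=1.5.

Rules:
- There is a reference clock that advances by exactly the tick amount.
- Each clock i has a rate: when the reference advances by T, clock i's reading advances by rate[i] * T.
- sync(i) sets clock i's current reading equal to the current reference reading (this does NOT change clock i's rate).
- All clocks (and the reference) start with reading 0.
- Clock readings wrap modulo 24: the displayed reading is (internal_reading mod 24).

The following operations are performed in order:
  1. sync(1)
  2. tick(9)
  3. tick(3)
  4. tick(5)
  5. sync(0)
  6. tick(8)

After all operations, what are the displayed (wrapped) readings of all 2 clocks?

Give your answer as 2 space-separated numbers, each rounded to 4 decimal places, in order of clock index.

After op 1 sync(1): ref=0.0000 raw=[0.0000 0.0000]
After op 2 tick(9): ref=9.0000 raw=[9.9000 13.5000]
After op 3 tick(3): ref=12.0000 raw=[13.2000 18.0000]
After op 4 tick(5): ref=17.0000 raw=[18.7000 25.5000]
After op 5 sync(0): ref=17.0000 raw=[17.0000 25.5000]
After op 6 tick(8): ref=25.0000 raw=[25.8000 37.5000]
Wrap final raw readings (mod 24): 25.8000 mod 24 = 1.8000; 37.5000 mod 24 = 13.5000

Answer: 1.8000 13.5000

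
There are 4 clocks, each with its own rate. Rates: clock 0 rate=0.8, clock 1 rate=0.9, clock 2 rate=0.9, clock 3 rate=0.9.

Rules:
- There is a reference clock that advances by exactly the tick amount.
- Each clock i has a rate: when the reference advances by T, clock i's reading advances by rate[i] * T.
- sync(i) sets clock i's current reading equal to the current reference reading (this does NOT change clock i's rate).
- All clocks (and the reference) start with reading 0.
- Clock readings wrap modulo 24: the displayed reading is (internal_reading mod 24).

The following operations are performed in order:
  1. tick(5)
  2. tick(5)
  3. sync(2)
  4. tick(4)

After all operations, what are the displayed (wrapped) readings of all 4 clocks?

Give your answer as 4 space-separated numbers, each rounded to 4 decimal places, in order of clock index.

Answer: 11.2000 12.6000 13.6000 12.6000

Derivation:
After op 1 tick(5): ref=5.0000 raw=[4.0000 4.5000 4.5000 4.5000]
After op 2 tick(5): ref=10.0000 raw=[8.0000 9.0000 9.0000 9.0000]
After op 3 sync(2): ref=10.0000 raw=[8.0000 9.0000 10.0000 9.0000]
After op 4 tick(4): ref=14.0000 raw=[11.2000 12.6000 13.6000 12.6000]
Wrap final raw readings (mod 24): 11.2000 mod 24 = 11.2000; 12.6000 mod 24 = 12.6000; 13.6000 mod 24 = 13.6000; 12.6000 mod 24 = 12.6000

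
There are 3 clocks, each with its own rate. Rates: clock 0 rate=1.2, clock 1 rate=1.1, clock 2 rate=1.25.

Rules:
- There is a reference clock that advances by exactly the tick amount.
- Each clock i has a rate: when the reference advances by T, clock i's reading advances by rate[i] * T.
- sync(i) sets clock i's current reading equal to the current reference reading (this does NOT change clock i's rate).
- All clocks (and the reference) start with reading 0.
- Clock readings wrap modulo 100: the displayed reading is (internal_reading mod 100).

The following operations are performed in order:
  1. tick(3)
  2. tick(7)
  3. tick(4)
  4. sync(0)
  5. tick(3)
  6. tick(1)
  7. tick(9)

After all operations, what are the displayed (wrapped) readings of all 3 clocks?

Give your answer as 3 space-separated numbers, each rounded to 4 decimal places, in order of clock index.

Answer: 29.6000 29.7000 33.7500

Derivation:
After op 1 tick(3): ref=3.0000 raw=[3.6000 3.3000 3.7500]
After op 2 tick(7): ref=10.0000 raw=[12.0000 11.0000 12.5000]
After op 3 tick(4): ref=14.0000 raw=[16.8000 15.4000 17.5000]
After op 4 sync(0): ref=14.0000 raw=[14.0000 15.4000 17.5000]
After op 5 tick(3): ref=17.0000 raw=[17.6000 18.7000 21.2500]
After op 6 tick(1): ref=18.0000 raw=[18.8000 19.8000 22.5000]
After op 7 tick(9): ref=27.0000 raw=[29.6000 29.7000 33.7500]
Wrap final raw readings (mod 100): 29.6000 mod 100 = 29.6000; 29.7000 mod 100 = 29.7000; 33.7500 mod 100 = 33.7500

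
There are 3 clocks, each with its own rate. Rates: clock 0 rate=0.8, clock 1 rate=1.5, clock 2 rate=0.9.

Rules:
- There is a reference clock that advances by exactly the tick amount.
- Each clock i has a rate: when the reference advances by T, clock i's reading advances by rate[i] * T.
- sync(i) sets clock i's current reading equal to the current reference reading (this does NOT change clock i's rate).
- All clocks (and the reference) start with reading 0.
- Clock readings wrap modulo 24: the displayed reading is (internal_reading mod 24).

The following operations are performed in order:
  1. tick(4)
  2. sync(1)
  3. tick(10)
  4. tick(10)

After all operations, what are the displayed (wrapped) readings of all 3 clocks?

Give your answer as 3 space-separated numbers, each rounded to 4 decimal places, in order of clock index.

Answer: 19.2000 10.0000 21.6000

Derivation:
After op 1 tick(4): ref=4.0000 raw=[3.2000 6.0000 3.6000]
After op 2 sync(1): ref=4.0000 raw=[3.2000 4.0000 3.6000]
After op 3 tick(10): ref=14.0000 raw=[11.2000 19.0000 12.6000]
After op 4 tick(10): ref=24.0000 raw=[19.2000 34.0000 21.6000]
Wrap final raw readings (mod 24): 19.2000 mod 24 = 19.2000; 34.0000 mod 24 = 10.0000; 21.6000 mod 24 = 21.6000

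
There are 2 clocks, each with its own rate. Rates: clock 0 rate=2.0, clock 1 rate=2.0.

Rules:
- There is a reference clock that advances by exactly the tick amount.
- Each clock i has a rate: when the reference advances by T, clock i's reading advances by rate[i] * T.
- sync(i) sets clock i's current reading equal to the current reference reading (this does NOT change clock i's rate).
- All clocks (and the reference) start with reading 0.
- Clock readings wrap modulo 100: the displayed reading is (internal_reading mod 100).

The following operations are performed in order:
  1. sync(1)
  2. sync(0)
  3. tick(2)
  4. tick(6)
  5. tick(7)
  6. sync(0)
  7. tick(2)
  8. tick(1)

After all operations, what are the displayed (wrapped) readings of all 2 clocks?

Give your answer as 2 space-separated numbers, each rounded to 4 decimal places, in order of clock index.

Answer: 21.0000 36.0000

Derivation:
After op 1 sync(1): ref=0.0000 raw=[0.0000 0.0000]
After op 2 sync(0): ref=0.0000 raw=[0.0000 0.0000]
After op 3 tick(2): ref=2.0000 raw=[4.0000 4.0000]
After op 4 tick(6): ref=8.0000 raw=[16.0000 16.0000]
After op 5 tick(7): ref=15.0000 raw=[30.0000 30.0000]
After op 6 sync(0): ref=15.0000 raw=[15.0000 30.0000]
After op 7 tick(2): ref=17.0000 raw=[19.0000 34.0000]
After op 8 tick(1): ref=18.0000 raw=[21.0000 36.0000]
Wrap final raw readings (mod 100): 21.0000 mod 100 = 21.0000; 36.0000 mod 100 = 36.0000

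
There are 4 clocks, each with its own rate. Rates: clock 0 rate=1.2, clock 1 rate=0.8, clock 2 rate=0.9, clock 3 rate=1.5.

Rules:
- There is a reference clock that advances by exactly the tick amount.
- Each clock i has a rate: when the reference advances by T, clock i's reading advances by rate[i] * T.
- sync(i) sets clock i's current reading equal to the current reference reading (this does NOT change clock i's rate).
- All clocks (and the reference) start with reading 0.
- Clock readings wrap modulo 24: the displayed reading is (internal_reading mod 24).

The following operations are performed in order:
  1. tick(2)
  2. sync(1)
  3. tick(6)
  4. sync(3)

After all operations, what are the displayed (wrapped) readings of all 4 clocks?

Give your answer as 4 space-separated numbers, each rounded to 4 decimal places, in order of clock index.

After op 1 tick(2): ref=2.0000 raw=[2.4000 1.6000 1.8000 3.0000]
After op 2 sync(1): ref=2.0000 raw=[2.4000 2.0000 1.8000 3.0000]
After op 3 tick(6): ref=8.0000 raw=[9.6000 6.8000 7.2000 12.0000]
After op 4 sync(3): ref=8.0000 raw=[9.6000 6.8000 7.2000 8.0000]
Wrap final raw readings (mod 24): 9.6000 mod 24 = 9.6000; 6.8000 mod 24 = 6.8000; 7.2000 mod 24 = 7.2000; 8.0000 mod 24 = 8.0000

Answer: 9.6000 6.8000 7.2000 8.0000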